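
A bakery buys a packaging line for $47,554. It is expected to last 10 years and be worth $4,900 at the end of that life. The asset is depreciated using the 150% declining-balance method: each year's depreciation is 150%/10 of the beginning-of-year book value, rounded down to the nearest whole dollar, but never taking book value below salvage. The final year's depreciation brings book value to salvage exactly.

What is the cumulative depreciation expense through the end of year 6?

Depreciable base = $47,554 − $4,900 = $42,654.
Year 1: ⌊$47,554 × 150%/10⌋ = $7,133. Book value $40,421.
Year 2: ⌊$40,421 × 150%/10⌋ = $6,063. Book value $34,358.
Year 3: ⌊$34,358 × 150%/10⌋ = $5,153. Book value $29,205.
Year 4: ⌊$29,205 × 150%/10⌋ = $4,380. Book value $24,825.
Year 5: ⌊$24,825 × 150%/10⌋ = $3,723. Book value $21,102.
Year 6: ⌊$21,102 × 150%/10⌋ = $3,165. Book value $17,937.
Accumulated through year 6 = $47,554 − $17,937 = $29,617.

$29,617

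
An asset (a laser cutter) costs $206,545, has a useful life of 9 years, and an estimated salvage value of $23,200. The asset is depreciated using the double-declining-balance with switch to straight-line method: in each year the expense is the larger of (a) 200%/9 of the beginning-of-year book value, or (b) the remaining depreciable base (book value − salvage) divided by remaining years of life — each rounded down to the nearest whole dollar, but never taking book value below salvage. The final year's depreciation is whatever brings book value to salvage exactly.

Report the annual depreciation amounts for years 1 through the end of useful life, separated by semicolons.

Depreciable base = $206,545 − $23,200 = $183,345.
Year 1: DB = ⌊$206,545 × 200%/9⌋ = $45,898; SL = ⌊$183,345/9⌋ = $20,371 → take DB $45,898. Book value $160,647.
Year 2: DB = ⌊$160,647 × 200%/9⌋ = $35,699; SL = ⌊$137,447/8⌋ = $17,180 → take DB $35,699. Book value $124,948.
Year 3: DB = ⌊$124,948 × 200%/9⌋ = $27,766; SL = ⌊$101,748/7⌋ = $14,535 → take DB $27,766. Book value $97,182.
Year 4: DB = ⌊$97,182 × 200%/9⌋ = $21,596; SL = ⌊$73,982/6⌋ = $12,330 → take DB $21,596. Book value $75,586.
Year 5: DB = ⌊$75,586 × 200%/9⌋ = $16,796; SL = ⌊$52,386/5⌋ = $10,477 → take DB $16,796. Book value $58,790.
Year 6: DB = ⌊$58,790 × 200%/9⌋ = $13,064; SL = ⌊$35,590/4⌋ = $8,897 → take DB $13,064. Book value $45,726.
Year 7: DB = ⌊$45,726 × 200%/9⌋ = $10,161; SL = ⌊$22,526/3⌋ = $7,508 → take DB $10,161. Book value $35,565.
Year 8: DB = ⌊$35,565 × 200%/9⌋ = $7,903; SL = ⌊$12,365/2⌋ = $6,182 → take DB $7,903. Book value $27,662.
Year 9 (final): $27,662 − $23,200 = $4,462. Book value $23,200.

$45,898; $35,699; $27,766; $21,596; $16,796; $13,064; $10,161; $7,903; $4,462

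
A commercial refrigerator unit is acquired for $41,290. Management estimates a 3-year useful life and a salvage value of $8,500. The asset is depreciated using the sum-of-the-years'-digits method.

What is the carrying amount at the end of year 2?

Depreciable base = $41,290 − $8,500 = $32,790.
Sum of the years' digits = 3+2+1 = 6.
Year 1: $32,790 × 3/6 = $16,395. Book value $24,895.
Year 2: $32,790 × 2/6 = $10,930. Book value $13,965.

$13,965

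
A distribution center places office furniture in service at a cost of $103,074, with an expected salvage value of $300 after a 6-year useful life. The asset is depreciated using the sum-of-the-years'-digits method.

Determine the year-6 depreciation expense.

$4,894

Depreciable base = $103,074 − $300 = $102,774.
Sum of the years' digits = 6+5+4+3+2+1 = 21.
Year 1: $102,774 × 6/21 = $29,364. Book value $73,710.
Year 2: $102,774 × 5/21 = $24,470. Book value $49,240.
Year 3: $102,774 × 4/21 = $19,576. Book value $29,664.
Year 4: $102,774 × 3/21 = $14,682. Book value $14,982.
Year 5: $102,774 × 2/21 = $9,788. Book value $5,194.
Year 6: $102,774 × 1/21 = $4,894. Book value $300.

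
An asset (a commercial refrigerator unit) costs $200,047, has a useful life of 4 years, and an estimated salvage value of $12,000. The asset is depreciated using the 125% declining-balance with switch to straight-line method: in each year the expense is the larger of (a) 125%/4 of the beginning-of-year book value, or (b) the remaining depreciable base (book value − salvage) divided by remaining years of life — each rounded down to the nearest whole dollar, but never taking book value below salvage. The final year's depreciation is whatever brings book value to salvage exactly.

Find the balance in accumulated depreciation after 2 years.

$105,493

Depreciable base = $200,047 − $12,000 = $188,047.
Year 1: DB = ⌊$200,047 × 125%/4⌋ = $62,514; SL = ⌊$188,047/4⌋ = $47,011 → take DB $62,514. Book value $137,533.
Year 2: DB = ⌊$137,533 × 125%/4⌋ = $42,979; SL = ⌊$125,533/3⌋ = $41,844 → take DB $42,979. Book value $94,554.
Accumulated through year 2 = $200,047 − $94,554 = $105,493.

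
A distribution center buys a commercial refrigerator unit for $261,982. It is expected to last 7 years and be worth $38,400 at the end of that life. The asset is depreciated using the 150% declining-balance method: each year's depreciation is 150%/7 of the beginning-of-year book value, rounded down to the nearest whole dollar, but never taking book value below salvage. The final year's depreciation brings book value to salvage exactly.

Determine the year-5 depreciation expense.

$21,395

Depreciable base = $261,982 − $38,400 = $223,582.
Year 1: ⌊$261,982 × 150%/7⌋ = $56,139. Book value $205,843.
Year 2: ⌊$205,843 × 150%/7⌋ = $44,109. Book value $161,734.
Year 3: ⌊$161,734 × 150%/7⌋ = $34,657. Book value $127,077.
Year 4: ⌊$127,077 × 150%/7⌋ = $27,230. Book value $99,847.
Year 5: ⌊$99,847 × 150%/7⌋ = $21,395. Book value $78,452.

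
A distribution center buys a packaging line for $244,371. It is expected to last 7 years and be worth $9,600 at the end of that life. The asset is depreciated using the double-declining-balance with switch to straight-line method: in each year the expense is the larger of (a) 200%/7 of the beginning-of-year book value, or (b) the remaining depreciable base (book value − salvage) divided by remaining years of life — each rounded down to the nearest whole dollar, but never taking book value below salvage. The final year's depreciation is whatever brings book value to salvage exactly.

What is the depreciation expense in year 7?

$17,919

Depreciable base = $244,371 − $9,600 = $234,771.
Year 1: DB = ⌊$244,371 × 200%/7⌋ = $69,820; SL = ⌊$234,771/7⌋ = $33,538 → take DB $69,820. Book value $174,551.
Year 2: DB = ⌊$174,551 × 200%/7⌋ = $49,871; SL = ⌊$164,951/6⌋ = $27,491 → take DB $49,871. Book value $124,680.
Year 3: DB = ⌊$124,680 × 200%/7⌋ = $35,622; SL = ⌊$115,080/5⌋ = $23,016 → take DB $35,622. Book value $89,058.
Year 4: DB = ⌊$89,058 × 200%/7⌋ = $25,445; SL = ⌊$79,458/4⌋ = $19,864 → take DB $25,445. Book value $63,613.
Year 5: DB = ⌊$63,613 × 200%/7⌋ = $18,175; SL = ⌊$54,013/3⌋ = $18,004 → take DB $18,175. Book value $45,438.
Year 6: DB = ⌊$45,438 × 200%/7⌋ = $12,982; SL = ⌊$35,838/2⌋ = $17,919 → take SL $17,919. Book value $27,519.
Year 7 (final): $27,519 − $9,600 = $17,919. Book value $9,600.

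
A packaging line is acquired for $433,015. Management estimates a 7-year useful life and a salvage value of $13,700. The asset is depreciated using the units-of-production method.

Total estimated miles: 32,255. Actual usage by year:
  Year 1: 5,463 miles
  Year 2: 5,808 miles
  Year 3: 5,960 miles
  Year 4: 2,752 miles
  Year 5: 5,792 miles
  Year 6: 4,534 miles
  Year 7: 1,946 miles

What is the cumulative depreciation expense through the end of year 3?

Depreciable base = $433,015 − $13,700 = $419,315.
Rate = $419,315 / 32,255 miles = $13 per mile.
Year 1: 5,463 × $13 = $71,019. Book value $361,996.
Year 2: 5,808 × $13 = $75,504. Book value $286,492.
Year 3: 5,960 × $13 = $77,480. Book value $209,012.
Accumulated through year 3 = $433,015 − $209,012 = $224,003.

$224,003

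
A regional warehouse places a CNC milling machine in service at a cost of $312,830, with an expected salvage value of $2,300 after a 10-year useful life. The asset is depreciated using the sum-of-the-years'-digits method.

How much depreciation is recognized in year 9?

$11,292

Depreciable base = $312,830 − $2,300 = $310,530.
Sum of the years' digits = 10+9+8+7+6+5+4+3+2+1 = 55.
Year 1: $310,530 × 10/55 = $56,460. Book value $256,370.
Year 2: $310,530 × 9/55 = $50,814. Book value $205,556.
Year 3: $310,530 × 8/55 = $45,168. Book value $160,388.
Year 4: $310,530 × 7/55 = $39,522. Book value $120,866.
Year 5: $310,530 × 6/55 = $33,876. Book value $86,990.
Year 6: $310,530 × 5/55 = $28,230. Book value $58,760.
Year 7: $310,530 × 4/55 = $22,584. Book value $36,176.
Year 8: $310,530 × 3/55 = $16,938. Book value $19,238.
Year 9: $310,530 × 2/55 = $11,292. Book value $7,946.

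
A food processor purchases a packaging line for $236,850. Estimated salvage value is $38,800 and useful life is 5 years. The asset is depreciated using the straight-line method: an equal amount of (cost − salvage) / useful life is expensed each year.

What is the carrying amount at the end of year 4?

$78,410

Depreciable base = $236,850 − $38,800 = $198,050.
Annual expense = $198,050 / 5 = $39,610.
End of year 1: book value $197,240.
End of year 2: book value $157,630.
End of year 3: book value $118,020.
End of year 4: book value $78,410.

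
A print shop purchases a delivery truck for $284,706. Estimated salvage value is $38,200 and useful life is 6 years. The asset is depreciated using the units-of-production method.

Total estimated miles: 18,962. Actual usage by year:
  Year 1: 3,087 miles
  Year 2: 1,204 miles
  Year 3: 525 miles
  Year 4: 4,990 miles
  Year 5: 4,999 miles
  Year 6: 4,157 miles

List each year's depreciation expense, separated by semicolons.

Depreciable base = $284,706 − $38,200 = $246,506.
Rate = $246,506 / 18,962 miles = $13 per mile.
Year 1: 3,087 × $13 = $40,131. Book value $244,575.
Year 2: 1,204 × $13 = $15,652. Book value $228,923.
Year 3: 525 × $13 = $6,825. Book value $222,098.
Year 4: 4,990 × $13 = $64,870. Book value $157,228.
Year 5: 4,999 × $13 = $64,987. Book value $92,241.
Year 6: 4,157 × $13 = $54,041. Book value $38,200.

$40,131; $15,652; $6,825; $64,870; $64,987; $54,041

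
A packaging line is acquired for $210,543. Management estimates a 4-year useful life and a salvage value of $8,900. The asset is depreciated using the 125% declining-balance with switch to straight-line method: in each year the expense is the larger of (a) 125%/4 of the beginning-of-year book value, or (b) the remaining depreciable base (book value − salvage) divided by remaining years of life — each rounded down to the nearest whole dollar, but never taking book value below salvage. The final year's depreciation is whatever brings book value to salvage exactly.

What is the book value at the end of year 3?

Depreciable base = $210,543 − $8,900 = $201,643.
Year 1: DB = ⌊$210,543 × 125%/4⌋ = $65,794; SL = ⌊$201,643/4⌋ = $50,410 → take DB $65,794. Book value $144,749.
Year 2: DB = ⌊$144,749 × 125%/4⌋ = $45,234; SL = ⌊$135,849/3⌋ = $45,283 → take SL $45,283. Book value $99,466.
Year 3: DB = ⌊$99,466 × 125%/4⌋ = $31,083; SL = ⌊$90,566/2⌋ = $45,283 → take SL $45,283. Book value $54,183.

$54,183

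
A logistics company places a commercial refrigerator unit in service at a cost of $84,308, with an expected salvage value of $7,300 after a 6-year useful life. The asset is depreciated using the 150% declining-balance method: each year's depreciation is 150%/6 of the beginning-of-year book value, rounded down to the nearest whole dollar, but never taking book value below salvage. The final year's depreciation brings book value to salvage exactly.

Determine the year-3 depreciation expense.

$11,856

Depreciable base = $84,308 − $7,300 = $77,008.
Year 1: ⌊$84,308 × 150%/6⌋ = $21,077. Book value $63,231.
Year 2: ⌊$63,231 × 150%/6⌋ = $15,807. Book value $47,424.
Year 3: ⌊$47,424 × 150%/6⌋ = $11,856. Book value $35,568.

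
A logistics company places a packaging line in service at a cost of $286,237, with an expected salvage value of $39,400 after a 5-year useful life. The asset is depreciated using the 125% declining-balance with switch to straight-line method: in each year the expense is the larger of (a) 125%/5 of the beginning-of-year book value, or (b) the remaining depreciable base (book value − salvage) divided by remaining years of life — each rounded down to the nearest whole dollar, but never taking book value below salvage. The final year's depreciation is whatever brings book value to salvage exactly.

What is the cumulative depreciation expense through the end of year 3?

Depreciable base = $286,237 − $39,400 = $246,837.
Year 1: DB = ⌊$286,237 × 125%/5⌋ = $71,559; SL = ⌊$246,837/5⌋ = $49,367 → take DB $71,559. Book value $214,678.
Year 2: DB = ⌊$214,678 × 125%/5⌋ = $53,669; SL = ⌊$175,278/4⌋ = $43,819 → take DB $53,669. Book value $161,009.
Year 3: DB = ⌊$161,009 × 125%/5⌋ = $40,252; SL = ⌊$121,609/3⌋ = $40,536 → take SL $40,536. Book value $120,473.
Accumulated through year 3 = $286,237 − $120,473 = $165,764.

$165,764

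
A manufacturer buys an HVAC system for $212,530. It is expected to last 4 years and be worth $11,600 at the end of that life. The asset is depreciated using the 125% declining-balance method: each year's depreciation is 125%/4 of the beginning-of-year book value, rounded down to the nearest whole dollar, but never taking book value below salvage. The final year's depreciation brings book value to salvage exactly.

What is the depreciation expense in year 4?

$57,463

Depreciable base = $212,530 − $11,600 = $200,930.
Year 1: ⌊$212,530 × 125%/4⌋ = $66,415. Book value $146,115.
Year 2: ⌊$146,115 × 125%/4⌋ = $45,660. Book value $100,455.
Year 3: ⌊$100,455 × 125%/4⌋ = $31,392. Book value $69,063.
Year 4 (final): $69,063 − $11,600 = $57,463. Book value $11,600.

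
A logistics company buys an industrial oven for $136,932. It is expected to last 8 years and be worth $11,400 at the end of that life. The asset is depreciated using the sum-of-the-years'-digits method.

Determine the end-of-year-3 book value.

$63,705

Depreciable base = $136,932 − $11,400 = $125,532.
Sum of the years' digits = 8+7+6+5+4+3+2+1 = 36.
Year 1: $125,532 × 8/36 = $27,896. Book value $109,036.
Year 2: $125,532 × 7/36 = $24,409. Book value $84,627.
Year 3: $125,532 × 6/36 = $20,922. Book value $63,705.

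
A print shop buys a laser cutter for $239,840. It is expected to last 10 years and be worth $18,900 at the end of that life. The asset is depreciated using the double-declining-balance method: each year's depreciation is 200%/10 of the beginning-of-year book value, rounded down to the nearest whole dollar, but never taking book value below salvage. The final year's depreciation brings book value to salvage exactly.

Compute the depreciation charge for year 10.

Depreciable base = $239,840 − $18,900 = $220,940.
Year 1: ⌊$239,840 × 200%/10⌋ = $47,968. Book value $191,872.
Year 2: ⌊$191,872 × 200%/10⌋ = $38,374. Book value $153,498.
Year 3: ⌊$153,498 × 200%/10⌋ = $30,699. Book value $122,799.
Year 4: ⌊$122,799 × 200%/10⌋ = $24,559. Book value $98,240.
Year 5: ⌊$98,240 × 200%/10⌋ = $19,648. Book value $78,592.
Year 6: ⌊$78,592 × 200%/10⌋ = $15,718. Book value $62,874.
Year 7: ⌊$62,874 × 200%/10⌋ = $12,574. Book value $50,300.
Year 8: ⌊$50,300 × 200%/10⌋ = $10,060. Book value $40,240.
Year 9: ⌊$40,240 × 200%/10⌋ = $8,048. Book value $32,192.
Year 10 (final): $32,192 − $18,900 = $13,292. Book value $18,900.

$13,292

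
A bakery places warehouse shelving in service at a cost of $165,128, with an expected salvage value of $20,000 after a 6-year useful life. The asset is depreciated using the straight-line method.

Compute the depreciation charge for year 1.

Depreciable base = $165,128 − $20,000 = $145,128.
Annual expense = $145,128 / 6 = $24,188.

$24,188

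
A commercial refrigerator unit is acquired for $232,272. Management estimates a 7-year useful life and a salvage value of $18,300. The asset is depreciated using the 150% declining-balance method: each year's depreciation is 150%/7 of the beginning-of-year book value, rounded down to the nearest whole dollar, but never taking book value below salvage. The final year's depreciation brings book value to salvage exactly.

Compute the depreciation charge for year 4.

$24,142

Depreciable base = $232,272 − $18,300 = $213,972.
Year 1: ⌊$232,272 × 150%/7⌋ = $49,772. Book value $182,500.
Year 2: ⌊$182,500 × 150%/7⌋ = $39,107. Book value $143,393.
Year 3: ⌊$143,393 × 150%/7⌋ = $30,727. Book value $112,666.
Year 4: ⌊$112,666 × 150%/7⌋ = $24,142. Book value $88,524.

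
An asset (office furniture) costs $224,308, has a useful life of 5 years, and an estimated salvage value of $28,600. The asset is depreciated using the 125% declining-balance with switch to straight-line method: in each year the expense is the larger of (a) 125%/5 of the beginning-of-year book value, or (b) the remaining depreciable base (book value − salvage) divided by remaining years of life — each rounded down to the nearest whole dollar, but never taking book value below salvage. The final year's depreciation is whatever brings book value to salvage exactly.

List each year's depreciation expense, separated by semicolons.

Depreciable base = $224,308 − $28,600 = $195,708.
Year 1: DB = ⌊$224,308 × 125%/5⌋ = $56,077; SL = ⌊$195,708/5⌋ = $39,141 → take DB $56,077. Book value $168,231.
Year 2: DB = ⌊$168,231 × 125%/5⌋ = $42,057; SL = ⌊$139,631/4⌋ = $34,907 → take DB $42,057. Book value $126,174.
Year 3: DB = ⌊$126,174 × 125%/5⌋ = $31,543; SL = ⌊$97,574/3⌋ = $32,524 → take SL $32,524. Book value $93,650.
Year 4: DB = ⌊$93,650 × 125%/5⌋ = $23,412; SL = ⌊$65,050/2⌋ = $32,525 → take SL $32,525. Book value $61,125.
Year 5 (final): $61,125 − $28,600 = $32,525. Book value $28,600.

$56,077; $42,057; $32,524; $32,525; $32,525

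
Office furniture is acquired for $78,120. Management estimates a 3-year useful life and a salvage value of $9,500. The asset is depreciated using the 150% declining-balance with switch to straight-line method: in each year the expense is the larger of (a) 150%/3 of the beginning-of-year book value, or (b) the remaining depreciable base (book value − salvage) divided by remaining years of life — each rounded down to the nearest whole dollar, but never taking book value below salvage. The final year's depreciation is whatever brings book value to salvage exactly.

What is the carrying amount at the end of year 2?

$19,530

Depreciable base = $78,120 − $9,500 = $68,620.
Year 1: DB = ⌊$78,120 × 150%/3⌋ = $39,060; SL = ⌊$68,620/3⌋ = $22,873 → take DB $39,060. Book value $39,060.
Year 2: DB = ⌊$39,060 × 150%/3⌋ = $19,530; SL = ⌊$29,560/2⌋ = $14,780 → take DB $19,530. Book value $19,530.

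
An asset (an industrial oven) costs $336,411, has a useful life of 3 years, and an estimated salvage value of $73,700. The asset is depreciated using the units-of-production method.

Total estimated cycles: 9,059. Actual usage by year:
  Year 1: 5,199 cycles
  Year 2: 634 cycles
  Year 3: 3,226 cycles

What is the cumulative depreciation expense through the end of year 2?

$169,157

Depreciable base = $336,411 − $73,700 = $262,711.
Rate = $262,711 / 9,059 cycles = $29 per cycle.
Year 1: 5,199 × $29 = $150,771. Book value $185,640.
Year 2: 634 × $29 = $18,386. Book value $167,254.
Accumulated through year 2 = $336,411 − $167,254 = $169,157.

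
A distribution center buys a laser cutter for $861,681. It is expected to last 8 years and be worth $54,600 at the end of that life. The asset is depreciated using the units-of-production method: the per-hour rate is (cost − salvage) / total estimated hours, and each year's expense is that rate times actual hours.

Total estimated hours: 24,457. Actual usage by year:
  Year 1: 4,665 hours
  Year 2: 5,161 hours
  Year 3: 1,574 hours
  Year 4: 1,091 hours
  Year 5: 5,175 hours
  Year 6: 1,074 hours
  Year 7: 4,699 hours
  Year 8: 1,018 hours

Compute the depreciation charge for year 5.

$170,775

Depreciable base = $861,681 − $54,600 = $807,081.
Rate = $807,081 / 24,457 hours = $33 per hour.
Year 1: 4,665 × $33 = $153,945. Book value $707,736.
Year 2: 5,161 × $33 = $170,313. Book value $537,423.
Year 3: 1,574 × $33 = $51,942. Book value $485,481.
Year 4: 1,091 × $33 = $36,003. Book value $449,478.
Year 5: 5,175 × $33 = $170,775. Book value $278,703.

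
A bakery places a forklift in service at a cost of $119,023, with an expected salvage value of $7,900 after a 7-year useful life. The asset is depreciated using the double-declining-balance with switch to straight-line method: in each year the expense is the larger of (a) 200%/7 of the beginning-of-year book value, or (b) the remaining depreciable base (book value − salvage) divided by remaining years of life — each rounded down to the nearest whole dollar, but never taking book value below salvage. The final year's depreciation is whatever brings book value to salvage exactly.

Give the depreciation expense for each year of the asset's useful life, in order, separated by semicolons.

$34,006; $24,290; $17,350; $12,393; $8,852; $7,116; $7,116

Depreciable base = $119,023 − $7,900 = $111,123.
Year 1: DB = ⌊$119,023 × 200%/7⌋ = $34,006; SL = ⌊$111,123/7⌋ = $15,874 → take DB $34,006. Book value $85,017.
Year 2: DB = ⌊$85,017 × 200%/7⌋ = $24,290; SL = ⌊$77,117/6⌋ = $12,852 → take DB $24,290. Book value $60,727.
Year 3: DB = ⌊$60,727 × 200%/7⌋ = $17,350; SL = ⌊$52,827/5⌋ = $10,565 → take DB $17,350. Book value $43,377.
Year 4: DB = ⌊$43,377 × 200%/7⌋ = $12,393; SL = ⌊$35,477/4⌋ = $8,869 → take DB $12,393. Book value $30,984.
Year 5: DB = ⌊$30,984 × 200%/7⌋ = $8,852; SL = ⌊$23,084/3⌋ = $7,694 → take DB $8,852. Book value $22,132.
Year 6: DB = ⌊$22,132 × 200%/7⌋ = $6,323; SL = ⌊$14,232/2⌋ = $7,116 → take SL $7,116. Book value $15,016.
Year 7 (final): $15,016 − $7,900 = $7,116. Book value $7,900.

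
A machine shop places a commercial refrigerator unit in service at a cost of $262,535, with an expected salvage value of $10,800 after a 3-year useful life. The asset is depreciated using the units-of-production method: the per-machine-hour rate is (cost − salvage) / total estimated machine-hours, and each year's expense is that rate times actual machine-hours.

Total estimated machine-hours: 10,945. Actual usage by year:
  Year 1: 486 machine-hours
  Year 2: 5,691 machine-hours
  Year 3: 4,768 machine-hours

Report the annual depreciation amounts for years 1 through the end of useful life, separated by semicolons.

Depreciable base = $262,535 − $10,800 = $251,735.
Rate = $251,735 / 10,945 machine-hours = $23 per machine-hour.
Year 1: 486 × $23 = $11,178. Book value $251,357.
Year 2: 5,691 × $23 = $130,893. Book value $120,464.
Year 3: 4,768 × $23 = $109,664. Book value $10,800.

$11,178; $130,893; $109,664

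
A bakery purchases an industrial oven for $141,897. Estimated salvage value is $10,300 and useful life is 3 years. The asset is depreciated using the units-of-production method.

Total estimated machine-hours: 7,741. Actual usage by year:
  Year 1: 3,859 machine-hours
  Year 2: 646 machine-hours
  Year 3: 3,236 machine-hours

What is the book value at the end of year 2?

$65,312

Depreciable base = $141,897 − $10,300 = $131,597.
Rate = $131,597 / 7,741 machine-hours = $17 per machine-hour.
Year 1: 3,859 × $17 = $65,603. Book value $76,294.
Year 2: 646 × $17 = $10,982. Book value $65,312.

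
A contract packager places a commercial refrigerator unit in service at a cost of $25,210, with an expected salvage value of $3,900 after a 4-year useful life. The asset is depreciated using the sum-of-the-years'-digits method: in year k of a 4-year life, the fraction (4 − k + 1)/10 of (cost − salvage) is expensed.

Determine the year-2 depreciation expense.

$6,393

Depreciable base = $25,210 − $3,900 = $21,310.
Sum of the years' digits = 4+3+2+1 = 10.
Year 1: $21,310 × 4/10 = $8,524. Book value $16,686.
Year 2: $21,310 × 3/10 = $6,393. Book value $10,293.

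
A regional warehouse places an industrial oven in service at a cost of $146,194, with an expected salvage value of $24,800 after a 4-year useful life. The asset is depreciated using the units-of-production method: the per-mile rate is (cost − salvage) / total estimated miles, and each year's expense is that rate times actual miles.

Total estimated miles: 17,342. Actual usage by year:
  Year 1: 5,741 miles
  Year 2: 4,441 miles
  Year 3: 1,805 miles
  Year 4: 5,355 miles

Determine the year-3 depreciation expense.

$12,635

Depreciable base = $146,194 − $24,800 = $121,394.
Rate = $121,394 / 17,342 miles = $7 per mile.
Year 1: 5,741 × $7 = $40,187. Book value $106,007.
Year 2: 4,441 × $7 = $31,087. Book value $74,920.
Year 3: 1,805 × $7 = $12,635. Book value $62,285.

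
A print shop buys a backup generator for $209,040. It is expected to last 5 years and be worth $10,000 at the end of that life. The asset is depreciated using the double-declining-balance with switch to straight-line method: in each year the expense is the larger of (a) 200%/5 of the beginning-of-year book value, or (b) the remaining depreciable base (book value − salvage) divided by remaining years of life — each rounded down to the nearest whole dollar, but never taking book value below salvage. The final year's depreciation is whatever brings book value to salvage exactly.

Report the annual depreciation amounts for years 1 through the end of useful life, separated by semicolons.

Depreciable base = $209,040 − $10,000 = $199,040.
Year 1: DB = ⌊$209,040 × 200%/5⌋ = $83,616; SL = ⌊$199,040/5⌋ = $39,808 → take DB $83,616. Book value $125,424.
Year 2: DB = ⌊$125,424 × 200%/5⌋ = $50,169; SL = ⌊$115,424/4⌋ = $28,856 → take DB $50,169. Book value $75,255.
Year 3: DB = ⌊$75,255 × 200%/5⌋ = $30,102; SL = ⌊$65,255/3⌋ = $21,751 → take DB $30,102. Book value $45,153.
Year 4: DB = ⌊$45,153 × 200%/5⌋ = $18,061; SL = ⌊$35,153/2⌋ = $17,576 → take DB $18,061. Book value $27,092.
Year 5 (final): $27,092 − $10,000 = $17,092. Book value $10,000.

$83,616; $50,169; $30,102; $18,061; $17,092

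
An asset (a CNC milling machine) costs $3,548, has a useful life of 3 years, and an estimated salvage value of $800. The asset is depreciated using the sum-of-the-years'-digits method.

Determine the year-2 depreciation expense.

Depreciable base = $3,548 − $800 = $2,748.
Sum of the years' digits = 3+2+1 = 6.
Year 1: $2,748 × 3/6 = $1,374. Book value $2,174.
Year 2: $2,748 × 2/6 = $916. Book value $1,258.

$916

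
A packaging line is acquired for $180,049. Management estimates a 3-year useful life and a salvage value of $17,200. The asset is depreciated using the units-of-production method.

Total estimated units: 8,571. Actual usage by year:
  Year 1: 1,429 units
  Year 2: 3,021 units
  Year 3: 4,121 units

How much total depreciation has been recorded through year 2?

$84,550

Depreciable base = $180,049 − $17,200 = $162,849.
Rate = $162,849 / 8,571 units = $19 per unit.
Year 1: 1,429 × $19 = $27,151. Book value $152,898.
Year 2: 3,021 × $19 = $57,399. Book value $95,499.
Accumulated through year 2 = $180,049 − $95,499 = $84,550.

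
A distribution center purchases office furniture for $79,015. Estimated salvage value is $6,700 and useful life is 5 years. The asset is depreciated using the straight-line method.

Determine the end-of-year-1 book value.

Depreciable base = $79,015 − $6,700 = $72,315.
Annual expense = $72,315 / 5 = $14,463.
End of year 1: book value $64,552.

$64,552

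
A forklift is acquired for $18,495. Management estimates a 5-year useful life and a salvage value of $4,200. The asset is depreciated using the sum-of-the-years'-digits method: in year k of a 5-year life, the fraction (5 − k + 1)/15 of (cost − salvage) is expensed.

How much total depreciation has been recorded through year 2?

$8,577

Depreciable base = $18,495 − $4,200 = $14,295.
Sum of the years' digits = 5+4+3+2+1 = 15.
Year 1: $14,295 × 5/15 = $4,765. Book value $13,730.
Year 2: $14,295 × 4/15 = $3,812. Book value $9,918.
Accumulated through year 2 = $18,495 − $9,918 = $8,577.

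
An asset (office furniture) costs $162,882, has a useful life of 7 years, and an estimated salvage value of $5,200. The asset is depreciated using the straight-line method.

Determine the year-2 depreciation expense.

$22,526

Depreciable base = $162,882 − $5,200 = $157,682.
Annual expense = $157,682 / 7 = $22,526.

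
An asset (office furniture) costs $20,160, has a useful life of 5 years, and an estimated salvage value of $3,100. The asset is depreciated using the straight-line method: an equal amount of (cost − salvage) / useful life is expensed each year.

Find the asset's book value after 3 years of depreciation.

Depreciable base = $20,160 − $3,100 = $17,060.
Annual expense = $17,060 / 5 = $3,412.
End of year 1: book value $16,748.
End of year 2: book value $13,336.
End of year 3: book value $9,924.

$9,924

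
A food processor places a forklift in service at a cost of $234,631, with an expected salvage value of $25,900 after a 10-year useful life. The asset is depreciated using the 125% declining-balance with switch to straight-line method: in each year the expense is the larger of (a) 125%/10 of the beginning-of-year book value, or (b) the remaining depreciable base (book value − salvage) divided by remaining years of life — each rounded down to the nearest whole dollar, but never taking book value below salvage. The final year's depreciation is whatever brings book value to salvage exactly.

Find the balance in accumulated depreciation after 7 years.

Depreciable base = $234,631 − $25,900 = $208,731.
Year 1: DB = ⌊$234,631 × 125%/10⌋ = $29,328; SL = ⌊$208,731/10⌋ = $20,873 → take DB $29,328. Book value $205,303.
Year 2: DB = ⌊$205,303 × 125%/10⌋ = $25,662; SL = ⌊$179,403/9⌋ = $19,933 → take DB $25,662. Book value $179,641.
Year 3: DB = ⌊$179,641 × 125%/10⌋ = $22,455; SL = ⌊$153,741/8⌋ = $19,217 → take DB $22,455. Book value $157,186.
Year 4: DB = ⌊$157,186 × 125%/10⌋ = $19,648; SL = ⌊$131,286/7⌋ = $18,755 → take DB $19,648. Book value $137,538.
Year 5: DB = ⌊$137,538 × 125%/10⌋ = $17,192; SL = ⌊$111,638/6⌋ = $18,606 → take SL $18,606. Book value $118,932.
Year 6: DB = ⌊$118,932 × 125%/10⌋ = $14,866; SL = ⌊$93,032/5⌋ = $18,606 → take SL $18,606. Book value $100,326.
Year 7: DB = ⌊$100,326 × 125%/10⌋ = $12,540; SL = ⌊$74,426/4⌋ = $18,606 → take SL $18,606. Book value $81,720.
Accumulated through year 7 = $234,631 − $81,720 = $152,911.

$152,911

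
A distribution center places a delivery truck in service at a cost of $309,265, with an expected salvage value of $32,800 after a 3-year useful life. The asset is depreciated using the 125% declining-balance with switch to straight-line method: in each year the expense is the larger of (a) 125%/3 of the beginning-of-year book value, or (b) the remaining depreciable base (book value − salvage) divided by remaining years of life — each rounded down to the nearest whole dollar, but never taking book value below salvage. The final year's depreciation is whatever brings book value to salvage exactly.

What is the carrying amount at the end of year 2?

$105,237

Depreciable base = $309,265 − $32,800 = $276,465.
Year 1: DB = ⌊$309,265 × 125%/3⌋ = $128,860; SL = ⌊$276,465/3⌋ = $92,155 → take DB $128,860. Book value $180,405.
Year 2: DB = ⌊$180,405 × 125%/3⌋ = $75,168; SL = ⌊$147,605/2⌋ = $73,802 → take DB $75,168. Book value $105,237.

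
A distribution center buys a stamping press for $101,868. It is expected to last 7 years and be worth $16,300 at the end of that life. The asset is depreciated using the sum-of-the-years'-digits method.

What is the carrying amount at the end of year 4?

$34,636

Depreciable base = $101,868 − $16,300 = $85,568.
Sum of the years' digits = 7+6+5+4+3+2+1 = 28.
Year 1: $85,568 × 7/28 = $21,392. Book value $80,476.
Year 2: $85,568 × 6/28 = $18,336. Book value $62,140.
Year 3: $85,568 × 5/28 = $15,280. Book value $46,860.
Year 4: $85,568 × 4/28 = $12,224. Book value $34,636.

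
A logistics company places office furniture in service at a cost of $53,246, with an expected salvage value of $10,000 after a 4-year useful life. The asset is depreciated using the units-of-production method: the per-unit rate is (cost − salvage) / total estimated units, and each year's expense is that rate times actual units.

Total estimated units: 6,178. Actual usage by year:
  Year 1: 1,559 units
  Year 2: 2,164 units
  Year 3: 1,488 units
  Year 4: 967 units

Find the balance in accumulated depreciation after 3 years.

Depreciable base = $53,246 − $10,000 = $43,246.
Rate = $43,246 / 6,178 units = $7 per unit.
Year 1: 1,559 × $7 = $10,913. Book value $42,333.
Year 2: 2,164 × $7 = $15,148. Book value $27,185.
Year 3: 1,488 × $7 = $10,416. Book value $16,769.
Accumulated through year 3 = $53,246 − $16,769 = $36,477.

$36,477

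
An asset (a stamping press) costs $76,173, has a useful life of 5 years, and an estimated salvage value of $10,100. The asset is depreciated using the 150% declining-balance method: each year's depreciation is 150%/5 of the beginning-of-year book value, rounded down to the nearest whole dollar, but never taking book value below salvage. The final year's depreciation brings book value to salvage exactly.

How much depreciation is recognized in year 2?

Depreciable base = $76,173 − $10,100 = $66,073.
Year 1: ⌊$76,173 × 150%/5⌋ = $22,851. Book value $53,322.
Year 2: ⌊$53,322 × 150%/5⌋ = $15,996. Book value $37,326.

$15,996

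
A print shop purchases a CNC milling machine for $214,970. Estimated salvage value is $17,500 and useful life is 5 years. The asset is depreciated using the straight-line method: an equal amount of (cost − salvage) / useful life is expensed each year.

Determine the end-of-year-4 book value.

Depreciable base = $214,970 − $17,500 = $197,470.
Annual expense = $197,470 / 5 = $39,494.
End of year 1: book value $175,476.
End of year 2: book value $135,982.
End of year 3: book value $96,488.
End of year 4: book value $56,994.

$56,994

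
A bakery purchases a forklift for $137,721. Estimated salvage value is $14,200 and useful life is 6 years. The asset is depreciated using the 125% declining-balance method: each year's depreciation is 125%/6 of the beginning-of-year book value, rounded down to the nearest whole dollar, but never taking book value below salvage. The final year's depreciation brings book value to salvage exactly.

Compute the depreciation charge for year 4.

Depreciable base = $137,721 − $14,200 = $123,521.
Year 1: ⌊$137,721 × 125%/6⌋ = $28,691. Book value $109,030.
Year 2: ⌊$109,030 × 125%/6⌋ = $22,714. Book value $86,316.
Year 3: ⌊$86,316 × 125%/6⌋ = $17,982. Book value $68,334.
Year 4: ⌊$68,334 × 125%/6⌋ = $14,236. Book value $54,098.

$14,236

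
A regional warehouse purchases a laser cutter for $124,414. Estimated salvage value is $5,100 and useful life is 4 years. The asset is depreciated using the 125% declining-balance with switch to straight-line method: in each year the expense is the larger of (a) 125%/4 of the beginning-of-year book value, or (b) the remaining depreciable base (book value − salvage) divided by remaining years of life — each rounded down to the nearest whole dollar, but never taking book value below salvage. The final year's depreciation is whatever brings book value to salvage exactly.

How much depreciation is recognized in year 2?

$26,811

Depreciable base = $124,414 − $5,100 = $119,314.
Year 1: DB = ⌊$124,414 × 125%/4⌋ = $38,879; SL = ⌊$119,314/4⌋ = $29,828 → take DB $38,879. Book value $85,535.
Year 2: DB = ⌊$85,535 × 125%/4⌋ = $26,729; SL = ⌊$80,435/3⌋ = $26,811 → take SL $26,811. Book value $58,724.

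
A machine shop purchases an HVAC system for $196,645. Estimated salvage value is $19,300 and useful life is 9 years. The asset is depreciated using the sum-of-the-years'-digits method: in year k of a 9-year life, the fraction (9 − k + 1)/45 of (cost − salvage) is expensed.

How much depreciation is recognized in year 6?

$15,764

Depreciable base = $196,645 − $19,300 = $177,345.
Sum of the years' digits = 9+8+7+6+5+4+3+2+1 = 45.
Year 1: $177,345 × 9/45 = $35,469. Book value $161,176.
Year 2: $177,345 × 8/45 = $31,528. Book value $129,648.
Year 3: $177,345 × 7/45 = $27,587. Book value $102,061.
Year 4: $177,345 × 6/45 = $23,646. Book value $78,415.
Year 5: $177,345 × 5/45 = $19,705. Book value $58,710.
Year 6: $177,345 × 4/45 = $15,764. Book value $42,946.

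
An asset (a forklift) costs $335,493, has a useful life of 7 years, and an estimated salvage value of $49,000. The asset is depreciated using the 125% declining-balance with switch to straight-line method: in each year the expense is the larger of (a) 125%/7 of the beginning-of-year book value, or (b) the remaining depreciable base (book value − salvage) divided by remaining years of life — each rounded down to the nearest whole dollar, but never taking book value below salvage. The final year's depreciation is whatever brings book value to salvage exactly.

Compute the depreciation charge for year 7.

Depreciable base = $335,493 − $49,000 = $286,493.
Year 1: DB = ⌊$335,493 × 125%/7⌋ = $59,909; SL = ⌊$286,493/7⌋ = $40,927 → take DB $59,909. Book value $275,584.
Year 2: DB = ⌊$275,584 × 125%/7⌋ = $49,211; SL = ⌊$226,584/6⌋ = $37,764 → take DB $49,211. Book value $226,373.
Year 3: DB = ⌊$226,373 × 125%/7⌋ = $40,423; SL = ⌊$177,373/5⌋ = $35,474 → take DB $40,423. Book value $185,950.
Year 4: DB = ⌊$185,950 × 125%/7⌋ = $33,205; SL = ⌊$136,950/4⌋ = $34,237 → take SL $34,237. Book value $151,713.
Year 5: DB = ⌊$151,713 × 125%/7⌋ = $27,091; SL = ⌊$102,713/3⌋ = $34,237 → take SL $34,237. Book value $117,476.
Year 6: DB = ⌊$117,476 × 125%/7⌋ = $20,977; SL = ⌊$68,476/2⌋ = $34,238 → take SL $34,238. Book value $83,238.
Year 7 (final): $83,238 − $49,000 = $34,238. Book value $49,000.

$34,238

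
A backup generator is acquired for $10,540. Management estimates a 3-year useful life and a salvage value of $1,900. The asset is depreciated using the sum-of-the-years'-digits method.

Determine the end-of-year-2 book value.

$3,340

Depreciable base = $10,540 − $1,900 = $8,640.
Sum of the years' digits = 3+2+1 = 6.
Year 1: $8,640 × 3/6 = $4,320. Book value $6,220.
Year 2: $8,640 × 2/6 = $2,880. Book value $3,340.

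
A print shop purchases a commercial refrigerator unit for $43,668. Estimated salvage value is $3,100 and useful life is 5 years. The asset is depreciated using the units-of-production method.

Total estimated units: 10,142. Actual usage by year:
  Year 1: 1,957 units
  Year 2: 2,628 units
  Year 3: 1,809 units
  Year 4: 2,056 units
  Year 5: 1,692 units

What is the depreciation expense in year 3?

$7,236

Depreciable base = $43,668 − $3,100 = $40,568.
Rate = $40,568 / 10,142 units = $4 per unit.
Year 1: 1,957 × $4 = $7,828. Book value $35,840.
Year 2: 2,628 × $4 = $10,512. Book value $25,328.
Year 3: 1,809 × $4 = $7,236. Book value $18,092.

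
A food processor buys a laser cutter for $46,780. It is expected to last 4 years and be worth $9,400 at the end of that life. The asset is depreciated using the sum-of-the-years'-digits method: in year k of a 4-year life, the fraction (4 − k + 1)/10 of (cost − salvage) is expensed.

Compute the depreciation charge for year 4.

Depreciable base = $46,780 − $9,400 = $37,380.
Sum of the years' digits = 4+3+2+1 = 10.
Year 1: $37,380 × 4/10 = $14,952. Book value $31,828.
Year 2: $37,380 × 3/10 = $11,214. Book value $20,614.
Year 3: $37,380 × 2/10 = $7,476. Book value $13,138.
Year 4: $37,380 × 1/10 = $3,738. Book value $9,400.

$3,738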